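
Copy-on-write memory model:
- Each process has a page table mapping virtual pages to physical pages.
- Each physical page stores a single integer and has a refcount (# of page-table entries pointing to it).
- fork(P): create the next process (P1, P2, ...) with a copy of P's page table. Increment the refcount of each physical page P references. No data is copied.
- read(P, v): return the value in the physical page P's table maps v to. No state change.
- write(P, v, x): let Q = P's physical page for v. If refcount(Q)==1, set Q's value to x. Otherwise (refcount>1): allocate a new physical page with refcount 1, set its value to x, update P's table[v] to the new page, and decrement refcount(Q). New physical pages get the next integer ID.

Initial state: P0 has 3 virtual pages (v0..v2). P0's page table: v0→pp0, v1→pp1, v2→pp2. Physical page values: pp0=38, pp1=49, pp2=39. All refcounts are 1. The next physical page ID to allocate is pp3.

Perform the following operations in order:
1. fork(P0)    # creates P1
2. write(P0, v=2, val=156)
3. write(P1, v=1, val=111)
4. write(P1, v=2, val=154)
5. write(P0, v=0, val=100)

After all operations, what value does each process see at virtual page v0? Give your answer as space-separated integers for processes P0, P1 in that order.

Op 1: fork(P0) -> P1. 3 ppages; refcounts: pp0:2 pp1:2 pp2:2
Op 2: write(P0, v2, 156). refcount(pp2)=2>1 -> COPY to pp3. 4 ppages; refcounts: pp0:2 pp1:2 pp2:1 pp3:1
Op 3: write(P1, v1, 111). refcount(pp1)=2>1 -> COPY to pp4. 5 ppages; refcounts: pp0:2 pp1:1 pp2:1 pp3:1 pp4:1
Op 4: write(P1, v2, 154). refcount(pp2)=1 -> write in place. 5 ppages; refcounts: pp0:2 pp1:1 pp2:1 pp3:1 pp4:1
Op 5: write(P0, v0, 100). refcount(pp0)=2>1 -> COPY to pp5. 6 ppages; refcounts: pp0:1 pp1:1 pp2:1 pp3:1 pp4:1 pp5:1
P0: v0 -> pp5 = 100
P1: v0 -> pp0 = 38

Answer: 100 38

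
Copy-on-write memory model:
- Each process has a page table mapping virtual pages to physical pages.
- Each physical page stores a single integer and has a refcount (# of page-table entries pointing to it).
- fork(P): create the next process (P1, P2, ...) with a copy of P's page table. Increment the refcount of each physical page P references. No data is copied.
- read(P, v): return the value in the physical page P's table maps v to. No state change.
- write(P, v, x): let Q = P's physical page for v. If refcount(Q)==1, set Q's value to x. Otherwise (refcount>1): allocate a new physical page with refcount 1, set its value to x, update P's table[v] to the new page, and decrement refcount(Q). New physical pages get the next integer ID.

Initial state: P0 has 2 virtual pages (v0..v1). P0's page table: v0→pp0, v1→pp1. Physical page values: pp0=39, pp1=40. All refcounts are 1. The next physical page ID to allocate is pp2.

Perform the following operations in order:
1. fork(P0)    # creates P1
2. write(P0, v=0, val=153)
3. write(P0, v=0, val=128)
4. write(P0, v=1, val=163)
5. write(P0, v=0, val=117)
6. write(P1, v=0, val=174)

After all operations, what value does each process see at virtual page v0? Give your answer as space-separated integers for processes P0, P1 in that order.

Answer: 117 174

Derivation:
Op 1: fork(P0) -> P1. 2 ppages; refcounts: pp0:2 pp1:2
Op 2: write(P0, v0, 153). refcount(pp0)=2>1 -> COPY to pp2. 3 ppages; refcounts: pp0:1 pp1:2 pp2:1
Op 3: write(P0, v0, 128). refcount(pp2)=1 -> write in place. 3 ppages; refcounts: pp0:1 pp1:2 pp2:1
Op 4: write(P0, v1, 163). refcount(pp1)=2>1 -> COPY to pp3. 4 ppages; refcounts: pp0:1 pp1:1 pp2:1 pp3:1
Op 5: write(P0, v0, 117). refcount(pp2)=1 -> write in place. 4 ppages; refcounts: pp0:1 pp1:1 pp2:1 pp3:1
Op 6: write(P1, v0, 174). refcount(pp0)=1 -> write in place. 4 ppages; refcounts: pp0:1 pp1:1 pp2:1 pp3:1
P0: v0 -> pp2 = 117
P1: v0 -> pp0 = 174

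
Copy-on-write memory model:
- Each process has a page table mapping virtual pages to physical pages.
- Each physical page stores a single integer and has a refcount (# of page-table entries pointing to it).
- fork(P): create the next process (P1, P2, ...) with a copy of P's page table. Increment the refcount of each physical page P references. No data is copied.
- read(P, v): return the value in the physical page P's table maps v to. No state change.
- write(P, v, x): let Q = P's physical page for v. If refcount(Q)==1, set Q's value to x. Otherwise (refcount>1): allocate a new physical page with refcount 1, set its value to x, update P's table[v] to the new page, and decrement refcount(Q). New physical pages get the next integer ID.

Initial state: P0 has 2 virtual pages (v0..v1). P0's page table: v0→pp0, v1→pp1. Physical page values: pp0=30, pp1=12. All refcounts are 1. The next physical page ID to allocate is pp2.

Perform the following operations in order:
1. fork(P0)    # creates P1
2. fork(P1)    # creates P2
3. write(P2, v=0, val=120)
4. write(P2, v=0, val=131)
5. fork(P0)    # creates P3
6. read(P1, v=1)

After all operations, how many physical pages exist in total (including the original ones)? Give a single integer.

Op 1: fork(P0) -> P1. 2 ppages; refcounts: pp0:2 pp1:2
Op 2: fork(P1) -> P2. 2 ppages; refcounts: pp0:3 pp1:3
Op 3: write(P2, v0, 120). refcount(pp0)=3>1 -> COPY to pp2. 3 ppages; refcounts: pp0:2 pp1:3 pp2:1
Op 4: write(P2, v0, 131). refcount(pp2)=1 -> write in place. 3 ppages; refcounts: pp0:2 pp1:3 pp2:1
Op 5: fork(P0) -> P3. 3 ppages; refcounts: pp0:3 pp1:4 pp2:1
Op 6: read(P1, v1) -> 12. No state change.

Answer: 3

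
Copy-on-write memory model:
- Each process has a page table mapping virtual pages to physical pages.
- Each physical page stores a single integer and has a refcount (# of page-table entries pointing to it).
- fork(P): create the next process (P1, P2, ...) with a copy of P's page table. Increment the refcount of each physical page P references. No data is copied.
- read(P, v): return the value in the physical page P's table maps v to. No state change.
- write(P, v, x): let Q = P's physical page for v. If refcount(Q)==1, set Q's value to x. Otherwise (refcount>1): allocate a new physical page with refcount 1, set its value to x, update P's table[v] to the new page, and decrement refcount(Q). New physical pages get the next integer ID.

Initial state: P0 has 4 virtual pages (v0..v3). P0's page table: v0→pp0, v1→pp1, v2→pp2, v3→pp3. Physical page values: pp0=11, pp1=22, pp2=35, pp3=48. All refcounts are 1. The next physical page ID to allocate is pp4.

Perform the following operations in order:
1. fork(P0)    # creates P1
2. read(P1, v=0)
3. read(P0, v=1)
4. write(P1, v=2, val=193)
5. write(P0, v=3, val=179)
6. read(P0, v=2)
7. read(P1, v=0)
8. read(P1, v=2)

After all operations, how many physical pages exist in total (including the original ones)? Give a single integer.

Op 1: fork(P0) -> P1. 4 ppages; refcounts: pp0:2 pp1:2 pp2:2 pp3:2
Op 2: read(P1, v0) -> 11. No state change.
Op 3: read(P0, v1) -> 22. No state change.
Op 4: write(P1, v2, 193). refcount(pp2)=2>1 -> COPY to pp4. 5 ppages; refcounts: pp0:2 pp1:2 pp2:1 pp3:2 pp4:1
Op 5: write(P0, v3, 179). refcount(pp3)=2>1 -> COPY to pp5. 6 ppages; refcounts: pp0:2 pp1:2 pp2:1 pp3:1 pp4:1 pp5:1
Op 6: read(P0, v2) -> 35. No state change.
Op 7: read(P1, v0) -> 11. No state change.
Op 8: read(P1, v2) -> 193. No state change.

Answer: 6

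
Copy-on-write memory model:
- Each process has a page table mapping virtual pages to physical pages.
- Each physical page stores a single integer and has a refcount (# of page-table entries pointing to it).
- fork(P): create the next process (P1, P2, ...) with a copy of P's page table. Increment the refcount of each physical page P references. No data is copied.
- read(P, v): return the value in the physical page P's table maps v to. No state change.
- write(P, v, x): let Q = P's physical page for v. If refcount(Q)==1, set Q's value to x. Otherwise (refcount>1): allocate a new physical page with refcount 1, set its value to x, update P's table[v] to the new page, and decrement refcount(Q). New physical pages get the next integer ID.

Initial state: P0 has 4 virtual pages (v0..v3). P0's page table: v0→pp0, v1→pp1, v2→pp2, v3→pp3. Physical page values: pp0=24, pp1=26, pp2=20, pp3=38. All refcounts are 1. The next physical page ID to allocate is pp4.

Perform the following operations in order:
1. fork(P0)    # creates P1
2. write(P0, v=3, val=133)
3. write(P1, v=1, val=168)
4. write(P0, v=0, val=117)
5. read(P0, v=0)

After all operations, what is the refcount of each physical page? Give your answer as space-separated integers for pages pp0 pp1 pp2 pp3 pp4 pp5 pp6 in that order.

Op 1: fork(P0) -> P1. 4 ppages; refcounts: pp0:2 pp1:2 pp2:2 pp3:2
Op 2: write(P0, v3, 133). refcount(pp3)=2>1 -> COPY to pp4. 5 ppages; refcounts: pp0:2 pp1:2 pp2:2 pp3:1 pp4:1
Op 3: write(P1, v1, 168). refcount(pp1)=2>1 -> COPY to pp5. 6 ppages; refcounts: pp0:2 pp1:1 pp2:2 pp3:1 pp4:1 pp5:1
Op 4: write(P0, v0, 117). refcount(pp0)=2>1 -> COPY to pp6. 7 ppages; refcounts: pp0:1 pp1:1 pp2:2 pp3:1 pp4:1 pp5:1 pp6:1
Op 5: read(P0, v0) -> 117. No state change.

Answer: 1 1 2 1 1 1 1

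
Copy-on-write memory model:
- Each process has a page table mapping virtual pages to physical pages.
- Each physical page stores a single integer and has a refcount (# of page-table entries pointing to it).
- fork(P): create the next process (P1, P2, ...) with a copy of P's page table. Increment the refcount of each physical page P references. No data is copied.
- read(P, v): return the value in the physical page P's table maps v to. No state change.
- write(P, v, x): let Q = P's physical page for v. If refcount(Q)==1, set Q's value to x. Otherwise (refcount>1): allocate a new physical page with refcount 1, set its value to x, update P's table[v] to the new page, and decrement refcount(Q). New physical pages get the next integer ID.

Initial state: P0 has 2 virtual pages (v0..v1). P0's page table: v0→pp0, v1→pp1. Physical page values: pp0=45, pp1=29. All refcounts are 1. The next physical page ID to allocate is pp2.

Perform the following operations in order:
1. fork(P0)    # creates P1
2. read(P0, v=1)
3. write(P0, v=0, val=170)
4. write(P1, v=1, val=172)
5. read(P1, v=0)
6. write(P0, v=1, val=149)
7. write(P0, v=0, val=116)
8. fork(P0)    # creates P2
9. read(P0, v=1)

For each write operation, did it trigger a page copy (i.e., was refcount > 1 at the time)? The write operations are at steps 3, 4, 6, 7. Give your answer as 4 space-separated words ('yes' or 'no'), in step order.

Op 1: fork(P0) -> P1. 2 ppages; refcounts: pp0:2 pp1:2
Op 2: read(P0, v1) -> 29. No state change.
Op 3: write(P0, v0, 170). refcount(pp0)=2>1 -> COPY to pp2. 3 ppages; refcounts: pp0:1 pp1:2 pp2:1
Op 4: write(P1, v1, 172). refcount(pp1)=2>1 -> COPY to pp3. 4 ppages; refcounts: pp0:1 pp1:1 pp2:1 pp3:1
Op 5: read(P1, v0) -> 45. No state change.
Op 6: write(P0, v1, 149). refcount(pp1)=1 -> write in place. 4 ppages; refcounts: pp0:1 pp1:1 pp2:1 pp3:1
Op 7: write(P0, v0, 116). refcount(pp2)=1 -> write in place. 4 ppages; refcounts: pp0:1 pp1:1 pp2:1 pp3:1
Op 8: fork(P0) -> P2. 4 ppages; refcounts: pp0:1 pp1:2 pp2:2 pp3:1
Op 9: read(P0, v1) -> 149. No state change.

yes yes no no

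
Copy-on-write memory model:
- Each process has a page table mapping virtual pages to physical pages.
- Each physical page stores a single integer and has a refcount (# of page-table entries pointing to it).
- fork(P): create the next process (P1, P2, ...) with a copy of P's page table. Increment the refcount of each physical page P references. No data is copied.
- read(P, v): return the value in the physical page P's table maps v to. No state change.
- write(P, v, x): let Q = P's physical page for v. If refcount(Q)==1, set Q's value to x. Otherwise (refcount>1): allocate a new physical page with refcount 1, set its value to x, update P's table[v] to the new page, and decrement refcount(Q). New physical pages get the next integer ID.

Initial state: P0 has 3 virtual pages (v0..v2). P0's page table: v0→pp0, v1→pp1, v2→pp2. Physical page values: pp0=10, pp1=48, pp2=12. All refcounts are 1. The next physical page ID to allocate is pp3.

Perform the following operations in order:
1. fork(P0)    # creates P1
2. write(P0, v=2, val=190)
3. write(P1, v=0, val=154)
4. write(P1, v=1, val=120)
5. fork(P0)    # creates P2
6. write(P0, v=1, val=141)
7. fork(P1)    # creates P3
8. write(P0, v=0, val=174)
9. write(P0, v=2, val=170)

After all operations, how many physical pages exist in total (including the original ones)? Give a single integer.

Op 1: fork(P0) -> P1. 3 ppages; refcounts: pp0:2 pp1:2 pp2:2
Op 2: write(P0, v2, 190). refcount(pp2)=2>1 -> COPY to pp3. 4 ppages; refcounts: pp0:2 pp1:2 pp2:1 pp3:1
Op 3: write(P1, v0, 154). refcount(pp0)=2>1 -> COPY to pp4. 5 ppages; refcounts: pp0:1 pp1:2 pp2:1 pp3:1 pp4:1
Op 4: write(P1, v1, 120). refcount(pp1)=2>1 -> COPY to pp5. 6 ppages; refcounts: pp0:1 pp1:1 pp2:1 pp3:1 pp4:1 pp5:1
Op 5: fork(P0) -> P2. 6 ppages; refcounts: pp0:2 pp1:2 pp2:1 pp3:2 pp4:1 pp5:1
Op 6: write(P0, v1, 141). refcount(pp1)=2>1 -> COPY to pp6. 7 ppages; refcounts: pp0:2 pp1:1 pp2:1 pp3:2 pp4:1 pp5:1 pp6:1
Op 7: fork(P1) -> P3. 7 ppages; refcounts: pp0:2 pp1:1 pp2:2 pp3:2 pp4:2 pp5:2 pp6:1
Op 8: write(P0, v0, 174). refcount(pp0)=2>1 -> COPY to pp7. 8 ppages; refcounts: pp0:1 pp1:1 pp2:2 pp3:2 pp4:2 pp5:2 pp6:1 pp7:1
Op 9: write(P0, v2, 170). refcount(pp3)=2>1 -> COPY to pp8. 9 ppages; refcounts: pp0:1 pp1:1 pp2:2 pp3:1 pp4:2 pp5:2 pp6:1 pp7:1 pp8:1

Answer: 9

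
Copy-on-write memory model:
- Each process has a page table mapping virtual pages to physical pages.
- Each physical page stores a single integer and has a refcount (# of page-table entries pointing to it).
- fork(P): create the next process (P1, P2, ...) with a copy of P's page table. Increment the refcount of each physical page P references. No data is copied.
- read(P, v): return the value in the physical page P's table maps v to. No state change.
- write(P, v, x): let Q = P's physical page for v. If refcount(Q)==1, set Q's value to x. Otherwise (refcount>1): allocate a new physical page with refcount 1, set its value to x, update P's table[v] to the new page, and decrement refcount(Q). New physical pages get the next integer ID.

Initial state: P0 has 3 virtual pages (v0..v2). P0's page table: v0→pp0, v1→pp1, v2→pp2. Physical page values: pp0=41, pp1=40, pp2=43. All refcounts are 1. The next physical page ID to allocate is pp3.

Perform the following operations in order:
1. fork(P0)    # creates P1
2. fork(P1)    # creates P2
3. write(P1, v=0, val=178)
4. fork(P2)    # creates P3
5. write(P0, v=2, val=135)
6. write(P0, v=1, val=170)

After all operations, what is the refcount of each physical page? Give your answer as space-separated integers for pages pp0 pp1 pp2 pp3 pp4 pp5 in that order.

Answer: 3 3 3 1 1 1

Derivation:
Op 1: fork(P0) -> P1. 3 ppages; refcounts: pp0:2 pp1:2 pp2:2
Op 2: fork(P1) -> P2. 3 ppages; refcounts: pp0:3 pp1:3 pp2:3
Op 3: write(P1, v0, 178). refcount(pp0)=3>1 -> COPY to pp3. 4 ppages; refcounts: pp0:2 pp1:3 pp2:3 pp3:1
Op 4: fork(P2) -> P3. 4 ppages; refcounts: pp0:3 pp1:4 pp2:4 pp3:1
Op 5: write(P0, v2, 135). refcount(pp2)=4>1 -> COPY to pp4. 5 ppages; refcounts: pp0:3 pp1:4 pp2:3 pp3:1 pp4:1
Op 6: write(P0, v1, 170). refcount(pp1)=4>1 -> COPY to pp5. 6 ppages; refcounts: pp0:3 pp1:3 pp2:3 pp3:1 pp4:1 pp5:1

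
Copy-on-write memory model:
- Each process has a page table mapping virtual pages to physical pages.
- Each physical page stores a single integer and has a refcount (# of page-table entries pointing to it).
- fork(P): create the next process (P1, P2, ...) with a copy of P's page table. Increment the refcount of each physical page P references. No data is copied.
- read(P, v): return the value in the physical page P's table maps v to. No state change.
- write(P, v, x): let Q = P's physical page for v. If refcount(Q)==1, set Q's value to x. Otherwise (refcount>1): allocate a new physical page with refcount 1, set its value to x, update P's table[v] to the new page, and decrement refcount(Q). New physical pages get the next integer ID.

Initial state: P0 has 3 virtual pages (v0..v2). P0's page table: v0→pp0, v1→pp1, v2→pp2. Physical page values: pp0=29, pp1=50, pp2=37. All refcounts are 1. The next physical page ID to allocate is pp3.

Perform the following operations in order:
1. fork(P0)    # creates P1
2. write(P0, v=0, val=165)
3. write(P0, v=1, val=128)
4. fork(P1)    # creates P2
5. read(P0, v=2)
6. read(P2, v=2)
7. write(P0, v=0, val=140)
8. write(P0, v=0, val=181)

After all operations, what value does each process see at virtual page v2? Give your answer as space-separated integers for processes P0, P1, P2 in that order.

Op 1: fork(P0) -> P1. 3 ppages; refcounts: pp0:2 pp1:2 pp2:2
Op 2: write(P0, v0, 165). refcount(pp0)=2>1 -> COPY to pp3. 4 ppages; refcounts: pp0:1 pp1:2 pp2:2 pp3:1
Op 3: write(P0, v1, 128). refcount(pp1)=2>1 -> COPY to pp4. 5 ppages; refcounts: pp0:1 pp1:1 pp2:2 pp3:1 pp4:1
Op 4: fork(P1) -> P2. 5 ppages; refcounts: pp0:2 pp1:2 pp2:3 pp3:1 pp4:1
Op 5: read(P0, v2) -> 37. No state change.
Op 6: read(P2, v2) -> 37. No state change.
Op 7: write(P0, v0, 140). refcount(pp3)=1 -> write in place. 5 ppages; refcounts: pp0:2 pp1:2 pp2:3 pp3:1 pp4:1
Op 8: write(P0, v0, 181). refcount(pp3)=1 -> write in place. 5 ppages; refcounts: pp0:2 pp1:2 pp2:3 pp3:1 pp4:1
P0: v2 -> pp2 = 37
P1: v2 -> pp2 = 37
P2: v2 -> pp2 = 37

Answer: 37 37 37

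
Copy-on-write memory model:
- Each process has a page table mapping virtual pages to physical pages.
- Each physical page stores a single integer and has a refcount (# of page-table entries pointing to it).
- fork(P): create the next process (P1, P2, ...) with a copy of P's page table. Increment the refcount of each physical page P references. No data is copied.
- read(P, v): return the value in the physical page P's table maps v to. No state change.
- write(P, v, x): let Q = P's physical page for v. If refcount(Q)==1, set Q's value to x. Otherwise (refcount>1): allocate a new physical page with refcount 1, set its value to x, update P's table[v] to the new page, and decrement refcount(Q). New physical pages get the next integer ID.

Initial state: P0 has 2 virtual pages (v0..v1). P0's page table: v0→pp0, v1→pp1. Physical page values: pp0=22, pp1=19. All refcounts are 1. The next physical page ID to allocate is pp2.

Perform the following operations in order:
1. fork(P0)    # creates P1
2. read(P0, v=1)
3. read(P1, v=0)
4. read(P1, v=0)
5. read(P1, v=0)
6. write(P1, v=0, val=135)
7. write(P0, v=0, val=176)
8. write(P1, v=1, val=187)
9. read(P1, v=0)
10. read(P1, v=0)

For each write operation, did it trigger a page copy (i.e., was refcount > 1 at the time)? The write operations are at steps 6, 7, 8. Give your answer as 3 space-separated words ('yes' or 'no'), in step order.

Op 1: fork(P0) -> P1. 2 ppages; refcounts: pp0:2 pp1:2
Op 2: read(P0, v1) -> 19. No state change.
Op 3: read(P1, v0) -> 22. No state change.
Op 4: read(P1, v0) -> 22. No state change.
Op 5: read(P1, v0) -> 22. No state change.
Op 6: write(P1, v0, 135). refcount(pp0)=2>1 -> COPY to pp2. 3 ppages; refcounts: pp0:1 pp1:2 pp2:1
Op 7: write(P0, v0, 176). refcount(pp0)=1 -> write in place. 3 ppages; refcounts: pp0:1 pp1:2 pp2:1
Op 8: write(P1, v1, 187). refcount(pp1)=2>1 -> COPY to pp3. 4 ppages; refcounts: pp0:1 pp1:1 pp2:1 pp3:1
Op 9: read(P1, v0) -> 135. No state change.
Op 10: read(P1, v0) -> 135. No state change.

yes no yes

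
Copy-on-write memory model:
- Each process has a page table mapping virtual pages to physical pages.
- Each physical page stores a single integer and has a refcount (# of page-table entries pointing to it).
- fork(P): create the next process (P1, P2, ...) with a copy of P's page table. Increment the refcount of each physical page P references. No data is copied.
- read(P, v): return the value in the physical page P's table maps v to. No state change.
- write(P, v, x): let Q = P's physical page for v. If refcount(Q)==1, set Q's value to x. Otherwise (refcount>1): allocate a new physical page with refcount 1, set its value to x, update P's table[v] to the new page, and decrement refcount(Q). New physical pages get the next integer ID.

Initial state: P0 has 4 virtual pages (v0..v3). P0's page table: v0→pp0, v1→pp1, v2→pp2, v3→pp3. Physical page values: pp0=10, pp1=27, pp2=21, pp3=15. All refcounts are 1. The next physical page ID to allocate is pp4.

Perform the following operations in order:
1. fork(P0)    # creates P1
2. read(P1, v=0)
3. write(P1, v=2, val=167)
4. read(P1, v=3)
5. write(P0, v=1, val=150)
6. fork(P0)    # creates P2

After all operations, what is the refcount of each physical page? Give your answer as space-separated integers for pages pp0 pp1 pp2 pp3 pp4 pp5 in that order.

Answer: 3 1 2 3 1 2

Derivation:
Op 1: fork(P0) -> P1. 4 ppages; refcounts: pp0:2 pp1:2 pp2:2 pp3:2
Op 2: read(P1, v0) -> 10. No state change.
Op 3: write(P1, v2, 167). refcount(pp2)=2>1 -> COPY to pp4. 5 ppages; refcounts: pp0:2 pp1:2 pp2:1 pp3:2 pp4:1
Op 4: read(P1, v3) -> 15. No state change.
Op 5: write(P0, v1, 150). refcount(pp1)=2>1 -> COPY to pp5. 6 ppages; refcounts: pp0:2 pp1:1 pp2:1 pp3:2 pp4:1 pp5:1
Op 6: fork(P0) -> P2. 6 ppages; refcounts: pp0:3 pp1:1 pp2:2 pp3:3 pp4:1 pp5:2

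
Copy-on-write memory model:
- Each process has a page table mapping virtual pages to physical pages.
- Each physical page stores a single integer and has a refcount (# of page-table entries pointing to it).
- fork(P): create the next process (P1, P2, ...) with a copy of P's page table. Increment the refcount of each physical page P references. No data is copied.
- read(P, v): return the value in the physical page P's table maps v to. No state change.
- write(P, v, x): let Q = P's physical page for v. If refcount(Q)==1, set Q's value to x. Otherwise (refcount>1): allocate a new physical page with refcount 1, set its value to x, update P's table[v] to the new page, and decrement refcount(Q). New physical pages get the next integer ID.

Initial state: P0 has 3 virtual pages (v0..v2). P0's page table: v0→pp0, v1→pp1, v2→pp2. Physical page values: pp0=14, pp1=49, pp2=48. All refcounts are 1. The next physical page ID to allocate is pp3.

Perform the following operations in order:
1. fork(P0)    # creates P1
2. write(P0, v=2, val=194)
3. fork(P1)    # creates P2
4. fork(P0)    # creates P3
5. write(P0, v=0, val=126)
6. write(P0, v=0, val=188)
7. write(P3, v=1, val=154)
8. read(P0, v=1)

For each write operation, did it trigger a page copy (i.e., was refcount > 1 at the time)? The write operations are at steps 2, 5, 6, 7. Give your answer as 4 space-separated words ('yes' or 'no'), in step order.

Op 1: fork(P0) -> P1. 3 ppages; refcounts: pp0:2 pp1:2 pp2:2
Op 2: write(P0, v2, 194). refcount(pp2)=2>1 -> COPY to pp3. 4 ppages; refcounts: pp0:2 pp1:2 pp2:1 pp3:1
Op 3: fork(P1) -> P2. 4 ppages; refcounts: pp0:3 pp1:3 pp2:2 pp3:1
Op 4: fork(P0) -> P3. 4 ppages; refcounts: pp0:4 pp1:4 pp2:2 pp3:2
Op 5: write(P0, v0, 126). refcount(pp0)=4>1 -> COPY to pp4. 5 ppages; refcounts: pp0:3 pp1:4 pp2:2 pp3:2 pp4:1
Op 6: write(P0, v0, 188). refcount(pp4)=1 -> write in place. 5 ppages; refcounts: pp0:3 pp1:4 pp2:2 pp3:2 pp4:1
Op 7: write(P3, v1, 154). refcount(pp1)=4>1 -> COPY to pp5. 6 ppages; refcounts: pp0:3 pp1:3 pp2:2 pp3:2 pp4:1 pp5:1
Op 8: read(P0, v1) -> 49. No state change.

yes yes no yes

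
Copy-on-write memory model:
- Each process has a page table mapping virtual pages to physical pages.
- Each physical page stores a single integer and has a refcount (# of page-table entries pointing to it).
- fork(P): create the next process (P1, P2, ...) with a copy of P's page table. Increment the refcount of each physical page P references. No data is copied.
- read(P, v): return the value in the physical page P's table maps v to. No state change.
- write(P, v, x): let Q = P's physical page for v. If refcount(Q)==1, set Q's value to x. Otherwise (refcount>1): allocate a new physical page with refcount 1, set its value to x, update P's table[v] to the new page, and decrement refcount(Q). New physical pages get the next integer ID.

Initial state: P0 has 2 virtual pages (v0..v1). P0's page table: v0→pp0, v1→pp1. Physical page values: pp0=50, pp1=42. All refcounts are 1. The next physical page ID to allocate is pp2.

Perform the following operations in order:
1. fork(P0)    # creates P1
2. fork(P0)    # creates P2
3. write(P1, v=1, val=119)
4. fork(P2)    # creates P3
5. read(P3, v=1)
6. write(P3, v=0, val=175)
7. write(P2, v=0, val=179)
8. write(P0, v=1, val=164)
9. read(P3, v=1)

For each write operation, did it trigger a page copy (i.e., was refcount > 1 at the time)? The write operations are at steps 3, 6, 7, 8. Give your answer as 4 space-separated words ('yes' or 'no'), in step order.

Op 1: fork(P0) -> P1. 2 ppages; refcounts: pp0:2 pp1:2
Op 2: fork(P0) -> P2. 2 ppages; refcounts: pp0:3 pp1:3
Op 3: write(P1, v1, 119). refcount(pp1)=3>1 -> COPY to pp2. 3 ppages; refcounts: pp0:3 pp1:2 pp2:1
Op 4: fork(P2) -> P3. 3 ppages; refcounts: pp0:4 pp1:3 pp2:1
Op 5: read(P3, v1) -> 42. No state change.
Op 6: write(P3, v0, 175). refcount(pp0)=4>1 -> COPY to pp3. 4 ppages; refcounts: pp0:3 pp1:3 pp2:1 pp3:1
Op 7: write(P2, v0, 179). refcount(pp0)=3>1 -> COPY to pp4. 5 ppages; refcounts: pp0:2 pp1:3 pp2:1 pp3:1 pp4:1
Op 8: write(P0, v1, 164). refcount(pp1)=3>1 -> COPY to pp5. 6 ppages; refcounts: pp0:2 pp1:2 pp2:1 pp3:1 pp4:1 pp5:1
Op 9: read(P3, v1) -> 42. No state change.

yes yes yes yes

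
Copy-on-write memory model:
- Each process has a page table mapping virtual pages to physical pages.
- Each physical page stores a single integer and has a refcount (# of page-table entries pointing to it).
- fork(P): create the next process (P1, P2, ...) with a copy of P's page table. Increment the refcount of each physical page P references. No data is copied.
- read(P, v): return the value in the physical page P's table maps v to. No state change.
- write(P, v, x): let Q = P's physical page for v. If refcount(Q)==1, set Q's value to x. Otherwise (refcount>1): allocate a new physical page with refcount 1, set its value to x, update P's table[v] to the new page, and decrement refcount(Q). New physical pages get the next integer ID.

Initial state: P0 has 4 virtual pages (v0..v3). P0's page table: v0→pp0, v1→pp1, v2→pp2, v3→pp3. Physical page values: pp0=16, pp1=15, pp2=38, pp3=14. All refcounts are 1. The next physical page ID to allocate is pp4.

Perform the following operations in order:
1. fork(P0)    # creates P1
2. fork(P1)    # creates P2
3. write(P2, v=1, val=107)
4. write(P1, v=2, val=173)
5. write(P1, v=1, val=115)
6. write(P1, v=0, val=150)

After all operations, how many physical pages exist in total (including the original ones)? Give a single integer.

Answer: 8

Derivation:
Op 1: fork(P0) -> P1. 4 ppages; refcounts: pp0:2 pp1:2 pp2:2 pp3:2
Op 2: fork(P1) -> P2. 4 ppages; refcounts: pp0:3 pp1:3 pp2:3 pp3:3
Op 3: write(P2, v1, 107). refcount(pp1)=3>1 -> COPY to pp4. 5 ppages; refcounts: pp0:3 pp1:2 pp2:3 pp3:3 pp4:1
Op 4: write(P1, v2, 173). refcount(pp2)=3>1 -> COPY to pp5. 6 ppages; refcounts: pp0:3 pp1:2 pp2:2 pp3:3 pp4:1 pp5:1
Op 5: write(P1, v1, 115). refcount(pp1)=2>1 -> COPY to pp6. 7 ppages; refcounts: pp0:3 pp1:1 pp2:2 pp3:3 pp4:1 pp5:1 pp6:1
Op 6: write(P1, v0, 150). refcount(pp0)=3>1 -> COPY to pp7. 8 ppages; refcounts: pp0:2 pp1:1 pp2:2 pp3:3 pp4:1 pp5:1 pp6:1 pp7:1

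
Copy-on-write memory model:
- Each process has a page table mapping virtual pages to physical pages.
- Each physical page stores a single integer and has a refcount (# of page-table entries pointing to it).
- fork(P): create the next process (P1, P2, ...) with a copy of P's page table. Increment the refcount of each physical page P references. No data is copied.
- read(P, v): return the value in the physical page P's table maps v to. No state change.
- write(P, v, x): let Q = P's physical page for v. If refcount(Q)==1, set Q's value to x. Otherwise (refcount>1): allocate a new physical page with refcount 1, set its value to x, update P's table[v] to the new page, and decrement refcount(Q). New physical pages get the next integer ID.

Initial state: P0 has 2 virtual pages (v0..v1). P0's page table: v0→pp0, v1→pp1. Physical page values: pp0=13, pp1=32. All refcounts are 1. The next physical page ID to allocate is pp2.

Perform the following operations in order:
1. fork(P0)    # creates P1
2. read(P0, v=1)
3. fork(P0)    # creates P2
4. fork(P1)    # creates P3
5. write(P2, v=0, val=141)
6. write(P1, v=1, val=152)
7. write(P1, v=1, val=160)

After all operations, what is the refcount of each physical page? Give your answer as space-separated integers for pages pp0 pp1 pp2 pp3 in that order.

Answer: 3 3 1 1

Derivation:
Op 1: fork(P0) -> P1. 2 ppages; refcounts: pp0:2 pp1:2
Op 2: read(P0, v1) -> 32. No state change.
Op 3: fork(P0) -> P2. 2 ppages; refcounts: pp0:3 pp1:3
Op 4: fork(P1) -> P3. 2 ppages; refcounts: pp0:4 pp1:4
Op 5: write(P2, v0, 141). refcount(pp0)=4>1 -> COPY to pp2. 3 ppages; refcounts: pp0:3 pp1:4 pp2:1
Op 6: write(P1, v1, 152). refcount(pp1)=4>1 -> COPY to pp3. 4 ppages; refcounts: pp0:3 pp1:3 pp2:1 pp3:1
Op 7: write(P1, v1, 160). refcount(pp3)=1 -> write in place. 4 ppages; refcounts: pp0:3 pp1:3 pp2:1 pp3:1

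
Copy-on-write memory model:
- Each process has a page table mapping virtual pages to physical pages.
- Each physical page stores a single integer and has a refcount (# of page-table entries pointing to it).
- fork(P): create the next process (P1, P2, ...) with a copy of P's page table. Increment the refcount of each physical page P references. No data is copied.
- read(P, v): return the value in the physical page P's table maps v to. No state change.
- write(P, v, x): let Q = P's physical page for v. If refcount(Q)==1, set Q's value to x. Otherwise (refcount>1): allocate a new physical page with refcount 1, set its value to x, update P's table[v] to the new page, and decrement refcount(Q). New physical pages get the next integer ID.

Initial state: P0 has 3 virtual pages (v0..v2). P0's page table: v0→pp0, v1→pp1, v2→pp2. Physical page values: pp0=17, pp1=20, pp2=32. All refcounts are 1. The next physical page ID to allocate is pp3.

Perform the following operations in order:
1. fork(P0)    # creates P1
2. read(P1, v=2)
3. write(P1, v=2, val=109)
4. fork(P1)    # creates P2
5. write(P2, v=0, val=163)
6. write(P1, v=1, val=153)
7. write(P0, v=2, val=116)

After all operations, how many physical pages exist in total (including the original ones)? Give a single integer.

Op 1: fork(P0) -> P1. 3 ppages; refcounts: pp0:2 pp1:2 pp2:2
Op 2: read(P1, v2) -> 32. No state change.
Op 3: write(P1, v2, 109). refcount(pp2)=2>1 -> COPY to pp3. 4 ppages; refcounts: pp0:2 pp1:2 pp2:1 pp3:1
Op 4: fork(P1) -> P2. 4 ppages; refcounts: pp0:3 pp1:3 pp2:1 pp3:2
Op 5: write(P2, v0, 163). refcount(pp0)=3>1 -> COPY to pp4. 5 ppages; refcounts: pp0:2 pp1:3 pp2:1 pp3:2 pp4:1
Op 6: write(P1, v1, 153). refcount(pp1)=3>1 -> COPY to pp5. 6 ppages; refcounts: pp0:2 pp1:2 pp2:1 pp3:2 pp4:1 pp5:1
Op 7: write(P0, v2, 116). refcount(pp2)=1 -> write in place. 6 ppages; refcounts: pp0:2 pp1:2 pp2:1 pp3:2 pp4:1 pp5:1

Answer: 6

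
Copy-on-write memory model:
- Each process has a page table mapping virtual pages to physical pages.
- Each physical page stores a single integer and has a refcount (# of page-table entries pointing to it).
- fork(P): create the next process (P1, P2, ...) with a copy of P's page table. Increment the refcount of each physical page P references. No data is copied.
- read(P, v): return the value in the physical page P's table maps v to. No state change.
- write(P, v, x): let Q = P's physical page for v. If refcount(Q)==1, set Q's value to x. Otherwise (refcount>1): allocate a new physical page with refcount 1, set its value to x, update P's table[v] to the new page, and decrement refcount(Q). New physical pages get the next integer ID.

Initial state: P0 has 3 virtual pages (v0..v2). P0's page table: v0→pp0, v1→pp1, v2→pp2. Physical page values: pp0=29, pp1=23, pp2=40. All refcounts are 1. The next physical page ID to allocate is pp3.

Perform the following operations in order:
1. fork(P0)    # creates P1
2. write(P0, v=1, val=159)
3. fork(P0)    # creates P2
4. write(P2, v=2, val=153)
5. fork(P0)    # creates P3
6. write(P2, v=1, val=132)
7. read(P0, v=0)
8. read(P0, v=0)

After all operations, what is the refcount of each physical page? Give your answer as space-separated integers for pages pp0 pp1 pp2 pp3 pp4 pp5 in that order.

Op 1: fork(P0) -> P1. 3 ppages; refcounts: pp0:2 pp1:2 pp2:2
Op 2: write(P0, v1, 159). refcount(pp1)=2>1 -> COPY to pp3. 4 ppages; refcounts: pp0:2 pp1:1 pp2:2 pp3:1
Op 3: fork(P0) -> P2. 4 ppages; refcounts: pp0:3 pp1:1 pp2:3 pp3:2
Op 4: write(P2, v2, 153). refcount(pp2)=3>1 -> COPY to pp4. 5 ppages; refcounts: pp0:3 pp1:1 pp2:2 pp3:2 pp4:1
Op 5: fork(P0) -> P3. 5 ppages; refcounts: pp0:4 pp1:1 pp2:3 pp3:3 pp4:1
Op 6: write(P2, v1, 132). refcount(pp3)=3>1 -> COPY to pp5. 6 ppages; refcounts: pp0:4 pp1:1 pp2:3 pp3:2 pp4:1 pp5:1
Op 7: read(P0, v0) -> 29. No state change.
Op 8: read(P0, v0) -> 29. No state change.

Answer: 4 1 3 2 1 1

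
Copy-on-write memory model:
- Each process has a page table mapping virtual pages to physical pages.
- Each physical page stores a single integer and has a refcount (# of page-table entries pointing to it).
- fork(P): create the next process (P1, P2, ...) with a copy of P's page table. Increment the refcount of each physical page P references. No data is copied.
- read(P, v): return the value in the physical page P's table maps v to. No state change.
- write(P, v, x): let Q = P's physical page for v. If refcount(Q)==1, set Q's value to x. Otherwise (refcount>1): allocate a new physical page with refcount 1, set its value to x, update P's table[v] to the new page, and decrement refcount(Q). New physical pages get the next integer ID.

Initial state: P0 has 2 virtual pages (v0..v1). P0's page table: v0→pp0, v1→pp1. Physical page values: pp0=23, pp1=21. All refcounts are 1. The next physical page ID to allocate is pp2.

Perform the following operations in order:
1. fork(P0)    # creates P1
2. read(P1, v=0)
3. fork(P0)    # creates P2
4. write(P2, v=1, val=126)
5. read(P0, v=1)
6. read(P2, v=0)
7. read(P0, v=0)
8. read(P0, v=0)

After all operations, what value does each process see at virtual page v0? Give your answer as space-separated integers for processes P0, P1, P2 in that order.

Answer: 23 23 23

Derivation:
Op 1: fork(P0) -> P1. 2 ppages; refcounts: pp0:2 pp1:2
Op 2: read(P1, v0) -> 23. No state change.
Op 3: fork(P0) -> P2. 2 ppages; refcounts: pp0:3 pp1:3
Op 4: write(P2, v1, 126). refcount(pp1)=3>1 -> COPY to pp2. 3 ppages; refcounts: pp0:3 pp1:2 pp2:1
Op 5: read(P0, v1) -> 21. No state change.
Op 6: read(P2, v0) -> 23. No state change.
Op 7: read(P0, v0) -> 23. No state change.
Op 8: read(P0, v0) -> 23. No state change.
P0: v0 -> pp0 = 23
P1: v0 -> pp0 = 23
P2: v0 -> pp0 = 23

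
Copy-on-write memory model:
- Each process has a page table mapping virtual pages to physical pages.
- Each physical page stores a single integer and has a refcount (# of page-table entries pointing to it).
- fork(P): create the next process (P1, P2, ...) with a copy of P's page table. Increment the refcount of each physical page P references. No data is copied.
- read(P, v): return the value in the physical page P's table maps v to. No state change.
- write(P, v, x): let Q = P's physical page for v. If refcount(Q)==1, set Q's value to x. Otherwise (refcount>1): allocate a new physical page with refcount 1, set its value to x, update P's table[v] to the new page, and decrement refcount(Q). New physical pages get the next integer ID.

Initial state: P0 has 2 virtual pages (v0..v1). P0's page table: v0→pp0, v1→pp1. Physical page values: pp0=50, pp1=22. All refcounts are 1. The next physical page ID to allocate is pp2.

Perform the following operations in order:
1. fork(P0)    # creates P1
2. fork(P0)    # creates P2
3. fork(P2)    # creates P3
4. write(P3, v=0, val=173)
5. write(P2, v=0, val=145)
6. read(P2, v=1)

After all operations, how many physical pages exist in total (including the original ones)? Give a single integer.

Answer: 4

Derivation:
Op 1: fork(P0) -> P1. 2 ppages; refcounts: pp0:2 pp1:2
Op 2: fork(P0) -> P2. 2 ppages; refcounts: pp0:3 pp1:3
Op 3: fork(P2) -> P3. 2 ppages; refcounts: pp0:4 pp1:4
Op 4: write(P3, v0, 173). refcount(pp0)=4>1 -> COPY to pp2. 3 ppages; refcounts: pp0:3 pp1:4 pp2:1
Op 5: write(P2, v0, 145). refcount(pp0)=3>1 -> COPY to pp3. 4 ppages; refcounts: pp0:2 pp1:4 pp2:1 pp3:1
Op 6: read(P2, v1) -> 22. No state change.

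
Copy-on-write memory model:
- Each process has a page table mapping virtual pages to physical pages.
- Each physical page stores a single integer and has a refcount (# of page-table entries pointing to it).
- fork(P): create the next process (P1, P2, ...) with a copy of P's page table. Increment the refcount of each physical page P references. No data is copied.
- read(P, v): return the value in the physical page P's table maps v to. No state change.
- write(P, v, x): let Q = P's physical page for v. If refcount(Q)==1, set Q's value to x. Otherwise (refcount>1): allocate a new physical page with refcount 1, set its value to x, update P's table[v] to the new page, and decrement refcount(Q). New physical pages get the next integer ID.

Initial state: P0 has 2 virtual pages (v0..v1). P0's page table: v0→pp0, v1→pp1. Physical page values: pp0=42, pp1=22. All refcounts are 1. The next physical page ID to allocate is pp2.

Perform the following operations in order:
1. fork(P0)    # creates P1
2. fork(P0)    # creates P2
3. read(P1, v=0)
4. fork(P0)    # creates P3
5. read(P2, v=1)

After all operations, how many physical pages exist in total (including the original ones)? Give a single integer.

Op 1: fork(P0) -> P1. 2 ppages; refcounts: pp0:2 pp1:2
Op 2: fork(P0) -> P2. 2 ppages; refcounts: pp0:3 pp1:3
Op 3: read(P1, v0) -> 42. No state change.
Op 4: fork(P0) -> P3. 2 ppages; refcounts: pp0:4 pp1:4
Op 5: read(P2, v1) -> 22. No state change.

Answer: 2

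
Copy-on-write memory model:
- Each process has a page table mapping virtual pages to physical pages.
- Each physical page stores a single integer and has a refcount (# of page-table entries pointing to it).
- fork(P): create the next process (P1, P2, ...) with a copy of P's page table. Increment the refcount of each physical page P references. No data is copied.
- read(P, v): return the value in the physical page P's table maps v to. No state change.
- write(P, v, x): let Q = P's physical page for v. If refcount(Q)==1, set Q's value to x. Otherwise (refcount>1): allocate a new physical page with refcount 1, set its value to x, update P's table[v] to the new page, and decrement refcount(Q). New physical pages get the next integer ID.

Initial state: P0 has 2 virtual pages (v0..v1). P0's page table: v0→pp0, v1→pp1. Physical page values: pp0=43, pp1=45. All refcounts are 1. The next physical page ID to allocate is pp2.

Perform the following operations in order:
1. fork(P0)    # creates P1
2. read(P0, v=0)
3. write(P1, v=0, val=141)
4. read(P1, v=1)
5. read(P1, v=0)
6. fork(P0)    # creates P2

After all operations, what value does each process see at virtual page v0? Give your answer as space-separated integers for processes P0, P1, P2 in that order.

Op 1: fork(P0) -> P1. 2 ppages; refcounts: pp0:2 pp1:2
Op 2: read(P0, v0) -> 43. No state change.
Op 3: write(P1, v0, 141). refcount(pp0)=2>1 -> COPY to pp2. 3 ppages; refcounts: pp0:1 pp1:2 pp2:1
Op 4: read(P1, v1) -> 45. No state change.
Op 5: read(P1, v0) -> 141. No state change.
Op 6: fork(P0) -> P2. 3 ppages; refcounts: pp0:2 pp1:3 pp2:1
P0: v0 -> pp0 = 43
P1: v0 -> pp2 = 141
P2: v0 -> pp0 = 43

Answer: 43 141 43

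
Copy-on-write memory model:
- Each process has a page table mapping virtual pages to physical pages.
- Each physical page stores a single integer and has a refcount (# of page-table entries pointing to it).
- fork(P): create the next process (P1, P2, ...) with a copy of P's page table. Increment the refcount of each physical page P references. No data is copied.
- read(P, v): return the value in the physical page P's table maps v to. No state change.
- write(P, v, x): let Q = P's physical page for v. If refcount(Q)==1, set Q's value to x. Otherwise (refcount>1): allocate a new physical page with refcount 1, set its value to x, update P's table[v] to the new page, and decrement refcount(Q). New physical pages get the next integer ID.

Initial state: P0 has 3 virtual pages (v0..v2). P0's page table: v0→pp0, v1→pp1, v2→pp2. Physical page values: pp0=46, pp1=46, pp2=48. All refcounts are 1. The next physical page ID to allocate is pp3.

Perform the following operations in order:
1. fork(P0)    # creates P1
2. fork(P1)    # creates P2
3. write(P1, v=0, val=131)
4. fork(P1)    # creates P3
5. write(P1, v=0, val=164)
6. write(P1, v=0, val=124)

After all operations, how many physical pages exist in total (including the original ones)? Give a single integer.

Answer: 5

Derivation:
Op 1: fork(P0) -> P1. 3 ppages; refcounts: pp0:2 pp1:2 pp2:2
Op 2: fork(P1) -> P2. 3 ppages; refcounts: pp0:3 pp1:3 pp2:3
Op 3: write(P1, v0, 131). refcount(pp0)=3>1 -> COPY to pp3. 4 ppages; refcounts: pp0:2 pp1:3 pp2:3 pp3:1
Op 4: fork(P1) -> P3. 4 ppages; refcounts: pp0:2 pp1:4 pp2:4 pp3:2
Op 5: write(P1, v0, 164). refcount(pp3)=2>1 -> COPY to pp4. 5 ppages; refcounts: pp0:2 pp1:4 pp2:4 pp3:1 pp4:1
Op 6: write(P1, v0, 124). refcount(pp4)=1 -> write in place. 5 ppages; refcounts: pp0:2 pp1:4 pp2:4 pp3:1 pp4:1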